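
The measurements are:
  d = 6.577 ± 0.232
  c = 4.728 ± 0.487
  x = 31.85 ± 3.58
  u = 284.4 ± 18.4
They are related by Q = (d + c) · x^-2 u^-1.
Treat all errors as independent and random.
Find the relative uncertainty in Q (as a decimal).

Let w = d + c = 11.30. δw = √(δd² + δc²) = √(0.0538 + 0.237) = 0.539, so δw/w = 0.0477.
Q is then a monomial in w, x, u:
δQ/Q = √((δw/w)² + (-2·δx/x)² + (-1·δu/u)²) = √(0.00228 + 0.0505 + 0.00419) = 0.239

0.239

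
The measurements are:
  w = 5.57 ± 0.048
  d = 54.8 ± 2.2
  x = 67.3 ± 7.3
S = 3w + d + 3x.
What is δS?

22.0

Sums and differences: (δS)² = Σ (cᵢ δxᵢ)².
  (3·δw)² = 0.0207;  (δd)² = 4.84;  (3·δx)² = 480
δS = √(484) = 22.0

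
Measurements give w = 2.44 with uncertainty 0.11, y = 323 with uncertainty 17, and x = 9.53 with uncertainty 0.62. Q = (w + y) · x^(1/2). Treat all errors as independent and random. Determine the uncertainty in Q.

Let u = w + y = 325. δu = √(δw² + δy²) = √(0.0121 + 289) = 17.0, so δu/u = 0.0522.
Q is then a monomial in u, x:
δQ/Q = √((δu/u)² + (½·δx/x)²) = √(0.00273 + 0.00106) = 0.0615
Q = 1000, so δQ = 0.0615 × 1000 = 61.8.

61.8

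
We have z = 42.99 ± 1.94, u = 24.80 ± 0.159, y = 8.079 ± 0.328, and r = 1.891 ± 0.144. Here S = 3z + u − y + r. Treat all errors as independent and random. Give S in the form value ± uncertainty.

147.6 ± 5.83

Each term contributes (cᵢ δxᵢ)² to (δS)²:
  (3·δz)² = 33.9;  (δu)² = 0.0253;  (δy)² = 0.108;  (δr)² = 0.0207
δS = √(34.0) = 5.83
S = 147.6.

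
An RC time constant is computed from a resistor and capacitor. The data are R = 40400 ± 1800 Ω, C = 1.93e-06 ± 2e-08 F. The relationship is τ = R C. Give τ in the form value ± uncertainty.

0.0780 ± 0.00357 s

Since τ is a product/quotient, work with relative uncertainties:
  (1·δR/R)² = (1×0.0446)² = 0.00199;  (1·δC/C)² = (1×0.0104)² = 0.000107
δτ/τ = √(0.00209) = 0.0457
τ = 0.0780 s, so δτ = 0.0457 × 0.0780 = 0.00357 s.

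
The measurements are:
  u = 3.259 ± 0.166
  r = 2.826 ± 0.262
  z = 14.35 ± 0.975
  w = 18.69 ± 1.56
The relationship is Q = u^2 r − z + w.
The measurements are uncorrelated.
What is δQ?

4.53

Let p = u^2·r = 30.02. δp/p = √((2·δu/u)² + (1·δr/r)²) = √(0.0104 + 0.00860) = 0.138, so δp = 4.13.
Q = p − z + w: δQ = √(δp² + δz² + δw²) = √(17.1 + 0.951 + 2.43) = 4.53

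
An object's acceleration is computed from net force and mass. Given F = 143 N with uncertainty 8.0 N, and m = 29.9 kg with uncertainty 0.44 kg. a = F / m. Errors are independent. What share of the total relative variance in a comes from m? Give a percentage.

(δa/a)² = (1·δF/F)² + (-1·δm/m)²
  F term: (1×0.0559)² = 0.00313
  m term: (-1×0.0147)² = 0.000217
Total = 0.00335. Share from m = 0.000217/0.00335 = 0.0647.

6.47%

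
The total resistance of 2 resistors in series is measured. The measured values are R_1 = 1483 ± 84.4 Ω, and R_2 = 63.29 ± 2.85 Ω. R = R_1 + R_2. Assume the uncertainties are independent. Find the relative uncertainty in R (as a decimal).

0.0546

Sums and differences: (δR)² = Σ (cᵢ δxᵢ)².
  (δR_1)² = 7120;  (δR_2)² = 8.12
δR = √(7130) = 84.4 Ω
R = 1546 Ω, so δR/R = 84.4/1546 = 0.0546.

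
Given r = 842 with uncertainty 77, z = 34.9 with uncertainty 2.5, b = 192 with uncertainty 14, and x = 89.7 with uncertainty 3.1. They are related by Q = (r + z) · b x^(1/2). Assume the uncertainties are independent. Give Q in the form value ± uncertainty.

Let u = r + z = 877. δu = √(δr² + δz²) = √(5930 + 6.25) = 77.0, so δu/u = 0.0879.
Q is then a monomial in u, b, x:
δQ/Q = √((δu/u)² + (1·δb/b)² + (½·δx/x)²) = √(0.00772 + 0.00532 + 0.000299) = 0.115
Q = 1.59e+06, so δQ = 0.115 × 1.59e+06 = 1.84e+05.

(1.59 ± 0.184) × 10^6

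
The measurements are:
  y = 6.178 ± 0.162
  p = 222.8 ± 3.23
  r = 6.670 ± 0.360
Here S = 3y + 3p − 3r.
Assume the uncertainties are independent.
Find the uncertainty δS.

9.76

For a sum/difference, combine absolute errors in quadrature:
  (3·δy)² = 0.236;  (3·δp)² = 93.9;  (3·δr)² = 1.17
δS = √(95.3) = 9.76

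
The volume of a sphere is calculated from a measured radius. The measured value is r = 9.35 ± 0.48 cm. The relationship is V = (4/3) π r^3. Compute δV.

V ∝ r^3, so δV/V = |3| · δr/r = 3 × 0.0513 = 0.154.
V = 3420 cm^3, so δV = 0.154 × 3420 = 527 cm^3.

527 cm^3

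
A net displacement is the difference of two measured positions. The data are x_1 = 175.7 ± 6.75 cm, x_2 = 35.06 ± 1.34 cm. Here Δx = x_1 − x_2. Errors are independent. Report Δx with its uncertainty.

Absolute uncertainties add in quadrature for a linear combination:
  (δx_1)² = 45.6;  (δx_2)² = 1.80
δΔx = √(47.4) = 6.88 cm
Δx = 140.6 cm.

140.6 ± 6.88 cm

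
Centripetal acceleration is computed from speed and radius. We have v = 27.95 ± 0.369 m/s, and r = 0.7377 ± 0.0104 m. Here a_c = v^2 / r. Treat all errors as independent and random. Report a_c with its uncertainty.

For a monomial a_c ∝ v^2, r^-1, fractional errors add in quadrature:
  (2·δv/v)² = (2×0.0132)² = 0.000697;  (-1·δr/r)² = (-1×0.0141)² = 0.000199
δa_c/a_c = √(0.000896) = 0.0299
a_c = 1059 m/s^2, so δa_c = 0.0299 × 1059 = 31.7 m/s^2.

1059 ± 31.7 m/s^2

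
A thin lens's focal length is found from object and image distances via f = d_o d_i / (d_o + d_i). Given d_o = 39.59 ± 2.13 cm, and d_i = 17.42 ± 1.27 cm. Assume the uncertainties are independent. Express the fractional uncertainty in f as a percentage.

∂f/∂d_o = (d_i/(d_o+d_i))² = 0.0934;  ∂f/∂d_i = (d_o/(d_o+d_i))² = 0.482
δf = √((∂f/∂d_o · δd_o)² + (∂f/∂d_i · δd_i)²) = √(0.0396 + 0.375) = 0.644 cm
f = 12.10 cm, so δf/f = 0.644/12.10 = 0.0532.

5.32%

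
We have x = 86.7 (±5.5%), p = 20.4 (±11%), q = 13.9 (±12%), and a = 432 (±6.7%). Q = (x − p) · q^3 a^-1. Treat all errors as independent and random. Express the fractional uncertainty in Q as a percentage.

37.5%

Let u = x − p = 66.3. δu = √(δx² + δp²) = √(22.7 + 5.04) = 5.27, so δu/u = 0.0795.
Q is then a monomial in u, q, a:
δQ/Q = √((δu/u)² + (3·δq/q)² + (-1·δa/a)²) = √(0.00632 + 0.130 + 0.00449) = 0.375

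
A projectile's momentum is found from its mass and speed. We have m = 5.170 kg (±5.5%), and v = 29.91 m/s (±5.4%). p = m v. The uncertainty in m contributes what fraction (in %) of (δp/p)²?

(δp/p)² = (1·δm/m)² + (1·δv/v)²
  m term: (1×0.0550)² = 0.00302
  v term: (1×0.0540)² = 0.00292
Total = 0.00594. Share from m = 0.00302/0.00594 = 0.509.

50.9%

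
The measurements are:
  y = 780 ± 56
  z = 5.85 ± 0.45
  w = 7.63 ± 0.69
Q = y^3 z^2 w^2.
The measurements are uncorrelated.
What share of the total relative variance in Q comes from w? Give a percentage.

31.8%

(δQ/Q)² = (3·δy/y)² + (2·δz/z)² + (2·δw/w)²
  y term: (3×0.0718)² = 0.0464
  z term: (2×0.0769)² = 0.0237
  w term: (2×0.0904)² = 0.0327
Total = 0.103. Share from w = 0.0327/0.103 = 0.318.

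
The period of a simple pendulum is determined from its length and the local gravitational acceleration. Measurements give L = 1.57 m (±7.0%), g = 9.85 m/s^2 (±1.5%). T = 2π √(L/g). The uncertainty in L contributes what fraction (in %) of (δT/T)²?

(δT/T)² = (½·δL/L)² + (−½·δg/g)²
  L term: (0.5×0.0700)² = 0.00123
  g term: (-0.5×0.0150)² = 5.62e-05
Total = 0.00128. Share from L = 0.00123/0.00128 = 0.956.

95.6%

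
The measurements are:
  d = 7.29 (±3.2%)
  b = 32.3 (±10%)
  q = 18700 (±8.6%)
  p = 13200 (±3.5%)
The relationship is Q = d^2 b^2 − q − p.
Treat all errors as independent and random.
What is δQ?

Let w = d^2·b^2 = 55400. δw/w = √((2·δd/d)² + (2·δb/b)²) = √(0.00410 + 0.0400) = 0.210, so δw = 11600.
Q = w − q − p: δQ = √(δw² + δq² + δp²) = √(1.36e+08 + 2.59e+06 + 2.13e+05) = 11800

11800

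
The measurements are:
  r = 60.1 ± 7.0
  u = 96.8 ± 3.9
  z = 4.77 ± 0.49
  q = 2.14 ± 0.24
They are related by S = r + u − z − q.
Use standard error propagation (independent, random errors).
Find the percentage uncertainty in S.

For a sum/difference, combine absolute errors in quadrature:
  (δr)² = 49.0;  (δu)² = 15.2;  (δz)² = 0.240;  (δq)² = 0.0576
δS = √(64.5) = 8.03
S = 150, so δS/S = 8.03/150 = 0.0535.

5.35%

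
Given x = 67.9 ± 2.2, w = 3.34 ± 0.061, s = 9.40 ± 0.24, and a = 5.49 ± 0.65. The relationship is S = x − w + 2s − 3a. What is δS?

For a sum/difference, combine absolute errors in quadrature:
  (δx)² = 4.84;  (δw)² = 0.00372;  (2·δs)² = 0.230;  (3·δa)² = 3.80
δS = √(8.88) = 2.98

2.98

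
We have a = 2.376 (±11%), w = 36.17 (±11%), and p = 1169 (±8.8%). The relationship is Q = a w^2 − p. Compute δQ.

771

Let h = a·w^2 = 3108. δh/h = √((1·δa/a)² + (2·δw/w)²) = √(0.0121 + 0.0484) = 0.246, so δh = 765.
Q = h − p: δQ = √(δh² + δp²) = √(5.85e+05 + 10600) = 771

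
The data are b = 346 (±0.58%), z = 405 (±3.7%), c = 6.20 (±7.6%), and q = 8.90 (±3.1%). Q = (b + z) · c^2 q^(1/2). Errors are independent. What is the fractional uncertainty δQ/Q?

Let u = b + z = 751. δu = √(δb² + δz²) = √(4.03 + 225) = 15.1, so δu/u = 0.0201.
Q is then a monomial in u, c, q:
δQ/Q = √((δu/u)² + (2·δc/c)² + (½·δq/q)²) = √(0.000405 + 0.0231 + 0.000240) = 0.154

0.154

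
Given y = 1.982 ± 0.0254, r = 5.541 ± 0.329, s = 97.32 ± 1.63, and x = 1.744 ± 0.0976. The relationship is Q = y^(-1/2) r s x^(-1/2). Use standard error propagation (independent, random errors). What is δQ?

19.7

Relative error in a monomial: (δQ/Q)² = Σ (nᵢ · δxᵢ/xᵢ)².
  (−½·δy/y)² = (-0.5×0.0128)² = 4.11e-05;  (1·δr/r)² = (1×0.0594)² = 0.00353;  (1·δs/s)² = (1×0.0167)² = 0.000281;  (−½·δx/x)² = (-0.5×0.0560)² = 0.000783
δQ/Q = √(0.00463) = 0.0680
Q = 290.0, so δQ = 0.0680 × 290.0 = 19.7.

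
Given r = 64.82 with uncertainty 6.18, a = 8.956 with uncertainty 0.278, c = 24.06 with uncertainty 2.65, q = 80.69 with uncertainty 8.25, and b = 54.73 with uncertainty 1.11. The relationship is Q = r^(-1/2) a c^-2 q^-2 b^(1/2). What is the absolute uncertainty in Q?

Relative error in a monomial: (δQ/Q)² = Σ (nᵢ · δxᵢ/xᵢ)².
  (−½·δr/r)² = (-0.5×0.0953)² = 0.00227;  (1·δa/a)² = (1×0.0310)² = 0.000964;  (-2·δc/c)² = (-2×0.110)² = 0.0485;  (-2·δq/q)² = (-2×0.102)² = 0.0418;  (½·δb/b)² = (0.5×0.0203)² = 0.000103
δQ/Q = √(0.0937) = 0.306
Q = 2.183e-06, so δQ = 0.306 × 2.183e-06 = 6.68e-07.

6.68e-07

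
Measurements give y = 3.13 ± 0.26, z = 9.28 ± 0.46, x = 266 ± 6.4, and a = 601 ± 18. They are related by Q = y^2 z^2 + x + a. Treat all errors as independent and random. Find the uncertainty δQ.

164

Let p = y^2·z^2 = 844. δp/p = √((2·δy/y)² + (2·δz/z)²) = √(0.0276 + 0.00983) = 0.193, so δp = 163.
Q = p + x + a: δQ = √(δp² + δx² + δa²) = √(26600 + 41.0 + 324) = 164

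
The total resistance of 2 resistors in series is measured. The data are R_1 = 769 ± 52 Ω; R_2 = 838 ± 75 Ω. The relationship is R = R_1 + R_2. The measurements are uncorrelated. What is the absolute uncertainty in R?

91.3 Ω

Absolute uncertainties add in quadrature for a linear combination:
  (δR_1)² = 2700;  (δR_2)² = 5620
δR = √(8330) = 91.3 Ω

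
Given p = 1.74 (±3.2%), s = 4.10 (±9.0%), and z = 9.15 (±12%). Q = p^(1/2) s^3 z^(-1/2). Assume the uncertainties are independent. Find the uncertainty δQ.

8.33

For a monomial Q ∝ p^(1/2), s^3, z^(-1/2), fractional errors add in quadrature:
  (½·δp/p)² = (0.5×0.0320)² = 0.000256;  (3·δs/s)² = (3×0.0900)² = 0.0729;  (−½·δz/z)² = (-0.5×0.120)² = 0.00360
δQ/Q = √(0.0768) = 0.277
Q = 30.1, so δQ = 0.277 × 30.1 = 8.33.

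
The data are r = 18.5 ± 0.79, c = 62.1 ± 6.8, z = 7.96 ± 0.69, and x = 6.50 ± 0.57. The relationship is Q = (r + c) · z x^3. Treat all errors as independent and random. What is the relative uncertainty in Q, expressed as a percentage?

29.0%

Let u = r + c = 80.6. δu = √(δr² + δc²) = √(0.624 + 46.2) = 6.85, so δu/u = 0.0849.
Q is then a monomial in u, z, x:
δQ/Q = √((δu/u)² + (1·δz/z)² + (3·δx/x)²) = √(0.00721 + 0.00751 + 0.0692) = 0.290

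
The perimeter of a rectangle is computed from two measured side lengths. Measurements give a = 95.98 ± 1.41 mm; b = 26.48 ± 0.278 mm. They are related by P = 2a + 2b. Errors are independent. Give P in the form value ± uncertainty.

244.9 ± 2.87 mm

For a sum/difference, combine absolute errors in quadrature:
  (2·δa)² = 7.95;  (2·δb)² = 0.309
δP = √(8.26) = 2.87 mm
P = 244.9 mm.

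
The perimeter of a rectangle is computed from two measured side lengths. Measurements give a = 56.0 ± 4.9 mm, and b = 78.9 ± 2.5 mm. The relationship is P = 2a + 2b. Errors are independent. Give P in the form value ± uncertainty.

Sums and differences: (δP)² = Σ (cᵢ δxᵢ)².
  (2·δa)² = 96.0;  (2·δb)² = 25.0
δP = √(121) = 11.0 mm
P = 270 mm.

270 ± 11.0 mm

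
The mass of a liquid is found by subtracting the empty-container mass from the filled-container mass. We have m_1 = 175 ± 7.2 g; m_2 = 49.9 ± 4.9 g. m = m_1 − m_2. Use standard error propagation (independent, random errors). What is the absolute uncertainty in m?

Absolute uncertainties add in quadrature for a linear combination:
  (δm_1)² = 51.8;  (δm_2)² = 24.0
δm = √(75.9) = 8.71 g

8.71 g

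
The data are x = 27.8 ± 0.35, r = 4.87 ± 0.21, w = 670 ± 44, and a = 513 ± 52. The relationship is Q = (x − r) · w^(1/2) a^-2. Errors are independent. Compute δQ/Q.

Let u = x − r = 22.9. δu = √(δx² + δr²) = √(0.122 + 0.0441) = 0.408, so δu/u = 0.0178.
Q is then a monomial in u, w, a:
δQ/Q = √((δu/u)² + (½·δw/w)² + (-2·δa/a)²) = √(0.000317 + 0.00108 + 0.0411) = 0.206

0.206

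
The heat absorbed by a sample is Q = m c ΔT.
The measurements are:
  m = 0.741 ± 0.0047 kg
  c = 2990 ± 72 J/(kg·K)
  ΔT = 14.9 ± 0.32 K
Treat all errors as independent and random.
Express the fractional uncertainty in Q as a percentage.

3.29%

Since Q is a product/quotient, work with relative uncertainties:
  (1·δm/m)² = (1×0.00634)² = 4.02e-05;  (1·δc/c)² = (1×0.0241)² = 0.000580;  (1·δΔT/ΔT)² = (1×0.0215)² = 0.000461
δQ/Q = √(0.00108) = 0.0329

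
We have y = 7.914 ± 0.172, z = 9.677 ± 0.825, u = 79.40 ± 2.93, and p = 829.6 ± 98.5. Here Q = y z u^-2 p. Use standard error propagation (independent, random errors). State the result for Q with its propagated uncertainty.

Each factor contributes (exponent × relative error)² to (δQ/Q)²:
  (1·δy/y)² = (1×0.0217)² = 0.000472;  (1·δz/z)² = (1×0.0853)² = 0.00727;  (-2·δu/u)² = (-2×0.0369)² = 0.00545;  (1·δp/p)² = (1×0.119)² = 0.0141
δQ/Q = √(0.0273) = 0.165
Q = 10.08, so δQ = 0.165 × 10.08 = 1.66.

10.08 ± 1.66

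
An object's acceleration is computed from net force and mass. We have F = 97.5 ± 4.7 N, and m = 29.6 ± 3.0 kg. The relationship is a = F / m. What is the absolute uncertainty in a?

Relative error in a monomial: (δa/a)² = Σ (nᵢ · δxᵢ/xᵢ)².
  (1·δF/F)² = (1×0.0482)² = 0.00232;  (-1·δm/m)² = (-1×0.101)² = 0.0103
δa/a = √(0.0126) = 0.112
a = 3.29 m/s^2, so δa = 0.112 × 3.29 = 0.370 m/s^2.

0.370 m/s^2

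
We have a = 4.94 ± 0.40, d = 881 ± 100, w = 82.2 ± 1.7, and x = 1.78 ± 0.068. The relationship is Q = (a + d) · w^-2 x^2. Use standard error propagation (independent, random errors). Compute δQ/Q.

0.142

Let u = a + d = 886. δu = √(δa² + δd²) = √(0.160 + 10000) = 100, so δu/u = 0.113.
Q is then a monomial in u, w, x:
δQ/Q = √((δu/u)² + (-2·δw/w)² + (2·δx/x)²) = √(0.0127 + 0.00171 + 0.00584) = 0.142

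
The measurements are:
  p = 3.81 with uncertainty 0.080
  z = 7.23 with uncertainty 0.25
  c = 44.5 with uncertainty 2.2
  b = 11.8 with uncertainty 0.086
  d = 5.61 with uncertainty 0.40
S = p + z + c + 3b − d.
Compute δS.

S is a linear combination, so absolute uncertainties add in quadrature:
  (δp)² = 0.00640;  (δz)² = 0.0625;  (δc)² = 4.84;  (3·δb)² = 0.0666;  (δd)² = 0.160
δS = √(5.14) = 2.27

2.27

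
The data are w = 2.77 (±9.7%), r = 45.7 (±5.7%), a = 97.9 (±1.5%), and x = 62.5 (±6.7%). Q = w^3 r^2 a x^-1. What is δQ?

Q is a product of powers, so relative uncertainties combine in quadrature:
  (3·δw/w)² = (3×0.0970)² = 0.0847;  (2·δr/r)² = (2×0.0570)² = 0.0130;  (1·δa/a)² = (1×0.0150)² = 0.000225;  (-1·δx/x)² = (-1×0.0670)² = 0.00449
δQ/Q = √(0.102) = 0.320
Q = 69500, so δQ = 0.320 × 69500 = 22200.

22200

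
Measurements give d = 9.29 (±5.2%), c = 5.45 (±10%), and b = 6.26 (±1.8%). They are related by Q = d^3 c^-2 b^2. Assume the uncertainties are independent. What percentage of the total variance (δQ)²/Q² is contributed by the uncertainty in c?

60.9%

(δQ/Q)² = (3·δd/d)² + (-2·δc/c)² + (2·δb/b)²
  d term: (3×0.0520)² = 0.0243
  c term: (-2×0.100)² = 0.0400
  b term: (2×0.0180)² = 0.00130
Total = 0.0656. Share from c = 0.0400/0.0656 = 0.609.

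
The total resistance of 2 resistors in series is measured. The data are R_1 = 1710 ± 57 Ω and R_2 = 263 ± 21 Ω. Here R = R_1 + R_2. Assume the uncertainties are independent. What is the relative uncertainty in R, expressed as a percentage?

Absolute uncertainties add in quadrature for a linear combination:
  (δR_1)² = 3250;  (δR_2)² = 441
δR = √(3690) = 60.7 Ω
R = 1970 Ω, so δR/R = 60.7/1970 = 0.0308.

3.08%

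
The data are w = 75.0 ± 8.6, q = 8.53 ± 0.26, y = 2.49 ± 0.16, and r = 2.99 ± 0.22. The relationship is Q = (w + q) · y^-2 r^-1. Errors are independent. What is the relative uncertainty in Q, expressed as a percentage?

Let u = w + q = 83.5. δu = √(δw² + δq²) = √(74.0 + 0.0676) = 8.60, so δu/u = 0.103.
Q is then a monomial in u, y, r:
δQ/Q = √((δu/u)² + (-2·δy/y)² + (-1·δr/r)²) = √(0.0106 + 0.0165 + 0.00541) = 0.180

18.0%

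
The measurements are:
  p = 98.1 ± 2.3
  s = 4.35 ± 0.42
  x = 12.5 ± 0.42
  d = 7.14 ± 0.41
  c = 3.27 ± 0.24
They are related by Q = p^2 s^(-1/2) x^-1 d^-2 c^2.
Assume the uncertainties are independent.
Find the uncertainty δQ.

Each factor contributes (exponent × relative error)² to (δQ/Q)²:
  (2·δp/p)² = (2×0.0234)² = 0.00220;  (−½·δs/s)² = (-0.5×0.0966)² = 0.00233;  (-1·δx/x)² = (-1×0.0336)² = 0.00113;  (-2·δd/d)² = (-2×0.0574)² = 0.0132;  (2·δc/c)² = (2×0.0734)² = 0.0215
δQ/Q = √(0.0404) = 0.201
Q = 77.4, so δQ = 0.201 × 77.4 = 15.6.

15.6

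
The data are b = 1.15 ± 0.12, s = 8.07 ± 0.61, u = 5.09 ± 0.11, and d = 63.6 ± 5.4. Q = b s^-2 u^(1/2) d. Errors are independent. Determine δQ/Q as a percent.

Each factor contributes (exponent × relative error)² to (δQ/Q)²:
  (1·δb/b)² = (1×0.104)² = 0.0109;  (-2·δs/s)² = (-2×0.0756)² = 0.0229;  (½·δu/u)² = (0.5×0.0216)² = 0.000117;  (1·δd/d)² = (1×0.0849)² = 0.00721
δQ/Q = √(0.0411) = 0.203

20.3%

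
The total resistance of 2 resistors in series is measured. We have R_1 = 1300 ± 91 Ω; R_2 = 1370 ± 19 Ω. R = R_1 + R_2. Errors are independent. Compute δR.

For a sum/difference, combine absolute errors in quadrature:
  (δR_1)² = 8280;  (δR_2)² = 361
δR = √(8640) = 93.0 Ω

93.0 Ω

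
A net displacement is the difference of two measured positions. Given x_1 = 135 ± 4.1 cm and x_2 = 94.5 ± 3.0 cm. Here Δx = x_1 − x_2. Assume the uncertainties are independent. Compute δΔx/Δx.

0.125

Each term contributes (cᵢ δxᵢ)² to (δΔx)²:
  (δx_1)² = 16.8;  (δx_2)² = 9.00
δΔx = √(25.8) = 5.08 cm
Δx = 40.5 cm, so δΔx/Δx = 5.08/40.5 = 0.125.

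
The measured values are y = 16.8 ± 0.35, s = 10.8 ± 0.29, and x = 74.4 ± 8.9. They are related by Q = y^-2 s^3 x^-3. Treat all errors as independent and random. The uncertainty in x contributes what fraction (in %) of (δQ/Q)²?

94.0%

(δQ/Q)² = (-2·δy/y)² + (3·δs/s)² + (-3·δx/x)²
  y term: (-2×0.0208)² = 0.00174
  s term: (3×0.0269)² = 0.00649
  x term: (-3×0.120)² = 0.129
Total = 0.137. Share from x = 0.129/0.137 = 0.940.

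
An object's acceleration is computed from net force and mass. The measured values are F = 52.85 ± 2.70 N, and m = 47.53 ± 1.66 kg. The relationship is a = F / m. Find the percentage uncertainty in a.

6.19%

a is a product of powers, so relative uncertainties combine in quadrature:
  (1·δF/F)² = (1×0.0511)² = 0.00261;  (-1·δm/m)² = (-1×0.0349)² = 0.00122
δa/a = √(0.00383) = 0.0619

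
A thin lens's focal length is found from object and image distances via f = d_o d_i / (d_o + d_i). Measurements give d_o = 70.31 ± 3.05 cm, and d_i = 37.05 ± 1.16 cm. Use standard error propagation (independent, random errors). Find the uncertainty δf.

∂f/∂d_o = (d_i/(d_o+d_i))² = 0.119;  ∂f/∂d_i = (d_o/(d_o+d_i))² = 0.429
δf = √((∂f/∂d_o · δd_o)² + (∂f/∂d_i · δd_i)²) = √(0.132 + 0.248) = 0.616 cm

0.616 cm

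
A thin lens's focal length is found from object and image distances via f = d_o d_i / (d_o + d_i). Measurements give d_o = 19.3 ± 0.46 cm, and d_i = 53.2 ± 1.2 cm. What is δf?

0.262 cm

∂f/∂d_o = (d_i/(d_o+d_i))² = 0.538;  ∂f/∂d_i = (d_o/(d_o+d_i))² = 0.0709
δf = √((∂f/∂d_o · δd_o)² + (∂f/∂d_i · δd_i)²) = √(0.0613 + 0.00723) = 0.262 cm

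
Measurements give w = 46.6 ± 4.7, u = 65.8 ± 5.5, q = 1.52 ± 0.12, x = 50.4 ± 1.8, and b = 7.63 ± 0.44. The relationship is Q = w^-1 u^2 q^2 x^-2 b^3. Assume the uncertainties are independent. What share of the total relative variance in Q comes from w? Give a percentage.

(δQ/Q)² = (-1·δw/w)² + (2·δu/u)² + (2·δq/q)² + (-2·δx/x)² + (3·δb/b)²
  w term: (-1×0.101)² = 0.0102
  u term: (2×0.0836)² = 0.0279
  q term: (2×0.0789)² = 0.0249
  x term: (-2×0.0357)² = 0.00510
  b term: (3×0.0577)² = 0.0299
Total = 0.0981. Share from w = 0.0102/0.0981 = 0.104.

10.4%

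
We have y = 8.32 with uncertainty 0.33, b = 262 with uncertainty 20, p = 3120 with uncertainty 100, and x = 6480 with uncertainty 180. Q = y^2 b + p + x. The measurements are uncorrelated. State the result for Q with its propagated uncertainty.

27700 ± 2010

Let w = y^2·b = 18100. δw/w = √((2·δy/y)² + (1·δb/b)²) = √(0.00629 + 0.00583) = 0.110, so δw = 2000.
Q = w + p + x: δQ = √(δw² + δp² + δx²) = √(3.99e+06 + 10000 + 32400) = 2010
Q = 27700.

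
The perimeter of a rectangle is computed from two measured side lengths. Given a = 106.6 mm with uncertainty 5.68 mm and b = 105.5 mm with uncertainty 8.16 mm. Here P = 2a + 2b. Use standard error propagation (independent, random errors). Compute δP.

Sums and differences: (δP)² = Σ (cᵢ δxᵢ)².
  (2·δa)² = 129;  (2·δb)² = 266
δP = √(395) = 19.9 mm

19.9 mm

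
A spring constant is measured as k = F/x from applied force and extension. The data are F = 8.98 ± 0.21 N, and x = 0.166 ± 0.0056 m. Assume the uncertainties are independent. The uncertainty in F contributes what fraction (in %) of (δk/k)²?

32.5%

(δk/k)² = (1·δF/F)² + (-1·δx/x)²
  F term: (1×0.0234)² = 0.000547
  x term: (-1×0.0337)² = 0.00114
Total = 0.00168. Share from F = 0.000547/0.00168 = 0.325.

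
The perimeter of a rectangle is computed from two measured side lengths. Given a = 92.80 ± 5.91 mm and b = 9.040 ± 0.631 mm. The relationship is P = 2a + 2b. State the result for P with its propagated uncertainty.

Sums and differences: (δP)² = Σ (cᵢ δxᵢ)².
  (2·δa)² = 140;  (2·δb)² = 1.59
δP = √(141) = 11.9 mm
P = 203.7 mm.

203.7 ± 11.9 mm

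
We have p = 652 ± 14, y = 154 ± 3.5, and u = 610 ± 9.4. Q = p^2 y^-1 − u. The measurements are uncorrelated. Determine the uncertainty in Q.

Let w = p^2·y^-1 = 2760. δw/w = √((2·δp/p)² + (-1·δy/y)²) = √(0.00184 + 0.000517) = 0.0486, so δw = 134.
Q = w − u: δQ = √(δw² + δu²) = √(18000 + 88.4) = 134

134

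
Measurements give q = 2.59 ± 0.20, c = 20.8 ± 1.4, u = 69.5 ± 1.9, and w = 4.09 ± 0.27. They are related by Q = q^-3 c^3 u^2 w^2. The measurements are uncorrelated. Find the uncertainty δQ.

Since Q is a product/quotient, work with relative uncertainties:
  (-3·δq/q)² = (-3×0.0772)² = 0.0537;  (3·δc/c)² = (3×0.0673)² = 0.0408;  (2·δu/u)² = (2×0.0273)² = 0.00299;  (2·δw/w)² = (2×0.0660)² = 0.0174
δQ/Q = √(0.115) = 0.339
Q = 4.19e+07, so δQ = 0.339 × 4.19e+07 = 1.42e+07.

1.42e+07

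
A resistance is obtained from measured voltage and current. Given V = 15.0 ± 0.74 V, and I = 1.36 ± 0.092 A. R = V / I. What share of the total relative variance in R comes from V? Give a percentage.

34.7%

(δR/R)² = (1·δV/V)² + (-1·δI/I)²
  V term: (1×0.0493)² = 0.00243
  I term: (-1×0.0676)² = 0.00458
Total = 0.00701. Share from V = 0.00243/0.00701 = 0.347.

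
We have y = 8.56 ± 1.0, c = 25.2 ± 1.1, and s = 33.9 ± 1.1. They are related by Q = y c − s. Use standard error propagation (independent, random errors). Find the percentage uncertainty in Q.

Let p = y·c = 216. δp/p = √((1·δy/y)² + (1·δc/c)²) = √(0.0136 + 0.00191) = 0.125, so δp = 26.9.
Q = p − s: δQ = √(δp² + δs²) = √(724 + 1.21) = 26.9
Q = 182, so δQ/Q = 26.9/182 = 0.148.

14.8%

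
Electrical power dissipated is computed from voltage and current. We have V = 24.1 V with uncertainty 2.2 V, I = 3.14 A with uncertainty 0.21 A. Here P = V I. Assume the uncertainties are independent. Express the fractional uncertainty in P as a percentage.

11.3%

Relative error in a monomial: (δP/P)² = Σ (nᵢ · δxᵢ/xᵢ)².
  (1·δV/V)² = (1×0.0913)² = 0.00833;  (1·δI/I)² = (1×0.0669)² = 0.00447
δP/P = √(0.0128) = 0.113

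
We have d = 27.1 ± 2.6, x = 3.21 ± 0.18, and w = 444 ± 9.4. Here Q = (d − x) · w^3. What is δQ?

Let u = d − x = 23.9. δu = √(δd² + δx²) = √(6.76 + 0.0324) = 2.61, so δu/u = 0.109.
Q is then a monomial in u, w:
δQ/Q = √((δu/u)² + (3·δw/w)²) = √(0.0119 + 0.00403) = 0.126
Q = 2.09e+09, so δQ = 0.126 × 2.09e+09 = 2.64e+08.

2.64e+08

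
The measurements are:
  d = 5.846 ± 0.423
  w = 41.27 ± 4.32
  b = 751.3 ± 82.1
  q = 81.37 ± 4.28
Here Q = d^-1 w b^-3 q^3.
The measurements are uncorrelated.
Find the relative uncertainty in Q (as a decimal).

Relative error in a monomial: (δQ/Q)² = Σ (nᵢ · δxᵢ/xᵢ)².
  (-1·δd/d)² = (-1×0.0724)² = 0.00524;  (1·δw/w)² = (1×0.105)² = 0.0110;  (-3·δb/b)² = (-3×0.109)² = 0.107;  (3·δq/q)² = (3×0.0526)² = 0.0249
δQ/Q = √(0.149) = 0.385

0.385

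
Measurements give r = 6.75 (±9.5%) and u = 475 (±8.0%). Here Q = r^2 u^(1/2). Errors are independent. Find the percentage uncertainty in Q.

19.4%

Since Q is a product/quotient, work with relative uncertainties:
  (2·δr/r)² = (2×0.0950)² = 0.0361;  (½·δu/u)² = (0.5×0.0800)² = 0.00160
δQ/Q = √(0.0377) = 0.194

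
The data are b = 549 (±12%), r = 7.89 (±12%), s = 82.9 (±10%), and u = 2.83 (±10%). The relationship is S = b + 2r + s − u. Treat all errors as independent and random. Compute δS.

Absolute uncertainties add in quadrature for a linear combination:
  (δb)² = 4340;  (2·δr)² = 3.59;  (δs)² = 68.7;  (δu)² = 0.0801
δS = √(4410) = 66.4

66.4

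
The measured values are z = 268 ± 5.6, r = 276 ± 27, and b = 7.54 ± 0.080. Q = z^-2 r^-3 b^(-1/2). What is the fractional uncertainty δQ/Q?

Each factor contributes (exponent × relative error)² to (δQ/Q)²:
  (-2·δz/z)² = (-2×0.0209)² = 0.00175;  (-3·δr/r)² = (-3×0.0978)² = 0.0861;  (−½·δb/b)² = (-0.5×0.0106)² = 2.81e-05
δQ/Q = √(0.0879) = 0.296

0.296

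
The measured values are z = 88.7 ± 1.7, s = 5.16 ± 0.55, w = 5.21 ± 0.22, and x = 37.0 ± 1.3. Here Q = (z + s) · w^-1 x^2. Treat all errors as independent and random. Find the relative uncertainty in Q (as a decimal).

Let u = z + s = 93.9. δu = √(δz² + δs²) = √(2.89 + 0.303) = 1.79, so δu/u = 0.0190.
Q is then a monomial in u, w, x:
δQ/Q = √((δu/u)² + (-1·δw/w)² + (2·δx/x)²) = √(0.000362 + 0.00178 + 0.00494) = 0.0842

0.0842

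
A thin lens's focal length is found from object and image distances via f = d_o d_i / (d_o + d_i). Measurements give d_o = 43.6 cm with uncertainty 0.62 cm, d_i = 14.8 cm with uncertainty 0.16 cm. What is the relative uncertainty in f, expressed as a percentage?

0.884%

∂f/∂d_o = (d_i/(d_o+d_i))² = 0.0642;  ∂f/∂d_i = (d_o/(d_o+d_i))² = 0.557
δf = √((∂f/∂d_o · δd_o)² + (∂f/∂d_i · δd_i)²) = √(0.00159 + 0.00795) = 0.0977 cm
f = 11.0 cm, so δf/f = 0.0977/11.0 = 0.00884.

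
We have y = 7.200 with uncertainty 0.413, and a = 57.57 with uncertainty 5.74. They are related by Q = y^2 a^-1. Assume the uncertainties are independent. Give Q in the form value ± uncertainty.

0.9005 ± 0.137

Products/powers → add relative errors in quadrature, weighted by exponent:
  (2·δy/y)² = (2×0.0574)² = 0.0132;  (-1·δa/a)² = (-1×0.0997)² = 0.00994
δQ/Q = √(0.0231) = 0.152
Q = 0.9005, so δQ = 0.152 × 0.9005 = 0.137.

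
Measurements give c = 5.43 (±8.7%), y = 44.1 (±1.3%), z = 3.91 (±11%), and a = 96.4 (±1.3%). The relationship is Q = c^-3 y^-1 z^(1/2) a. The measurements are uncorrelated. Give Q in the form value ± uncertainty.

Q is a product of powers, so relative uncertainties combine in quadrature:
  (-3·δc/c)² = (-3×0.0870)² = 0.0681;  (-1·δy/y)² = (-1×0.0130)² = 0.000169;  (½·δz/z)² = (0.5×0.110)² = 0.00302;  (1·δa/a)² = (1×0.0130)² = 0.000169
δQ/Q = √(0.0715) = 0.267
Q = 0.0270, so δQ = 0.267 × 0.0270 = 0.00722.

0.0270 ± 0.00722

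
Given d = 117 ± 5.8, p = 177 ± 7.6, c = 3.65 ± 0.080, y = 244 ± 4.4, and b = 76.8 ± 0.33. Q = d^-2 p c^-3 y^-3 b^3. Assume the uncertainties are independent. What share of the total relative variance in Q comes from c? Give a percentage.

22.6%

(δQ/Q)² = (-2·δd/d)² + (1·δp/p)² + (-3·δc/c)² + (-3·δy/y)² + (3·δb/b)²
  d term: (-2×0.0496)² = 0.00983
  p term: (1×0.0429)² = 0.00184
  c term: (-3×0.0219)² = 0.00432
  y term: (-3×0.0180)² = 0.00293
  b term: (3×0.00430)² = 0.000166
Total = 0.0191. Share from c = 0.00432/0.0191 = 0.226.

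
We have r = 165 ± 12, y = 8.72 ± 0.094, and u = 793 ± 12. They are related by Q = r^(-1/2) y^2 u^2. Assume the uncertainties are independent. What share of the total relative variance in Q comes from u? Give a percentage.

(δQ/Q)² = (−½·δr/r)² + (2·δy/y)² + (2·δu/u)²
  r term: (-0.5×0.0727)² = 0.00132
  y term: (2×0.0108)² = 0.000465
  u term: (2×0.0151)² = 0.000916
Total = 0.00270. Share from u = 0.000916/0.00270 = 0.339.

33.9%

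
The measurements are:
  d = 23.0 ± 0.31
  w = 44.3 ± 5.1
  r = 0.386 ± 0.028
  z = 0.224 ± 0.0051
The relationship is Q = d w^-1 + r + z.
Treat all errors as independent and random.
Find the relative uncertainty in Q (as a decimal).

Let p = d·w^-1 = 0.519. δp/p = √((1·δd/d)² + (-1·δw/w)²) = √(0.000182 + 0.0133) = 0.116, so δp = 0.0602.
Q = p + r + z: δQ = √(δp² + δr² + δz²) = √(0.00362 + 0.000784 + 2.6e-05) = 0.0666
Q = 1.13, so δQ/Q = 0.0666/1.13 = 0.0590.

0.0590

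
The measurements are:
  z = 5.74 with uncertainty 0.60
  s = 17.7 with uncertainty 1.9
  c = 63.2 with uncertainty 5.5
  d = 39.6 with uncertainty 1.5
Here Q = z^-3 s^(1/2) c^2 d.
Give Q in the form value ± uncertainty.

Since Q is a product/quotient, work with relative uncertainties:
  (-3·δz/z)² = (-3×0.105)² = 0.0983;  (½·δs/s)² = (0.5×0.107)² = 0.00288;  (2·δc/c)² = (2×0.0870)² = 0.0303;  (1·δd/d)² = (1×0.0379)² = 0.00143
δQ/Q = √(0.133) = 0.365
Q = 3520, so δQ = 0.365 × 3520 = 1280.

3520 ± 1280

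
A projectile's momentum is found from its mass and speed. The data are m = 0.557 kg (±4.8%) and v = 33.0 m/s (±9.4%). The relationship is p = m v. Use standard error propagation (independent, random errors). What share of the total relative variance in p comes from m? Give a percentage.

(δp/p)² = (1·δm/m)² + (1·δv/v)²
  m term: (1×0.0480)² = 0.00230
  v term: (1×0.0940)² = 0.00884
Total = 0.0111. Share from m = 0.00230/0.0111 = 0.207.

20.7%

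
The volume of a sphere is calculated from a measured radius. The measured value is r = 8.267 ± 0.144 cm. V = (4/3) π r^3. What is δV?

Each factor contributes (exponent × relative error)² to (δV/V)²:
  (3·δr/r)² = (3×0.0174)² = 0.00273
δV/V = √(0.00273) = 0.0523
V = 2367 cm^3, so δV = 0.0523 × 2367 = 124 cm^3.

124 cm^3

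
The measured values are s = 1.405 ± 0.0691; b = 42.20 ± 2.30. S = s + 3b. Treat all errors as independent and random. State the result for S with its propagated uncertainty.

128.0 ± 6.90

Each term contributes (cᵢ δxᵢ)² to (δS)²:
  (δs)² = 0.00477;  (3·δb)² = 47.6
δS = √(47.6) = 6.90
S = 128.0.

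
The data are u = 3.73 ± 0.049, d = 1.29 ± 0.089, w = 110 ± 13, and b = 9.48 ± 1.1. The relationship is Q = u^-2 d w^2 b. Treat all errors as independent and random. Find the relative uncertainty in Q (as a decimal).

For a monomial Q ∝ u^-2, d, w^2, b, fractional errors add in quadrature:
  (-2·δu/u)² = (-2×0.0131)² = 0.000690;  (1·δd/d)² = (1×0.0690)² = 0.00476;  (2·δw/w)² = (2×0.118)² = 0.0559;  (1·δb/b)² = (1×0.116)² = 0.0135
δQ/Q = √(0.0748) = 0.273

0.273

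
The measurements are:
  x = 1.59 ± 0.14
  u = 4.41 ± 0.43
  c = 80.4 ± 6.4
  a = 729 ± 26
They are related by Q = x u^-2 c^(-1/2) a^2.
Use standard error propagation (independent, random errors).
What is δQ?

1110

Relative error in a monomial: (δQ/Q)² = Σ (nᵢ · δxᵢ/xᵢ)².
  (1·δx/x)² = (1×0.0881)² = 0.00775;  (-2·δu/u)² = (-2×0.0975)² = 0.0380;  (−½·δc/c)² = (-0.5×0.0796)² = 0.00158;  (2·δa/a)² = (2×0.0357)² = 0.00509
δQ/Q = √(0.0525) = 0.229
Q = 4850, so δQ = 0.229 × 4850 = 1110.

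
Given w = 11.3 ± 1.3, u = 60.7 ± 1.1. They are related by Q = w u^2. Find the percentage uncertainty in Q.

12.1%

Relative error in a monomial: (δQ/Q)² = Σ (nᵢ · δxᵢ/xᵢ)².
  (1·δw/w)² = (1×0.115)² = 0.0132;  (2·δu/u)² = (2×0.0181)² = 0.00131
δQ/Q = √(0.0145) = 0.121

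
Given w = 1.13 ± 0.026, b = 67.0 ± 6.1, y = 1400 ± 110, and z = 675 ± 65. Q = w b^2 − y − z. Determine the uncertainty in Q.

Let p = w·b^2 = 5070. δp/p = √((1·δw/w)² + (2·δb/b)²) = √(0.000529 + 0.0332) = 0.184, so δp = 931.
Q = p − y − z: δQ = √(δp² + δy² + δz²) = √(8.67e+05 + 12100 + 4220) = 940

940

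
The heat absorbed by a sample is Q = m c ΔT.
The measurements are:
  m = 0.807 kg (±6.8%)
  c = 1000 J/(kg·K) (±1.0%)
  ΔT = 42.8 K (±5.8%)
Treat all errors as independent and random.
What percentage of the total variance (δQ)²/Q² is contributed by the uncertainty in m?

57.2%

(δQ/Q)² = (1·δm/m)² + (1·δc/c)² + (1·δΔT/ΔT)²
  m term: (1×0.0680)² = 0.00462
  c term: (1×0.0100)² = 0.000100
  ΔT term: (1×0.0580)² = 0.00336
Total = 0.00809. Share from m = 0.00462/0.00809 = 0.572.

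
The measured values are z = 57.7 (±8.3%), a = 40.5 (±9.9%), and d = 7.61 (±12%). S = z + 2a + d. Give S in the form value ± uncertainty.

146 ± 9.38

S is a linear combination, so absolute uncertainties add in quadrature:
  (δz)² = 22.9;  (2·δa)² = 64.3;  (δd)² = 0.834
δS = √(88.1) = 9.38
S = 146.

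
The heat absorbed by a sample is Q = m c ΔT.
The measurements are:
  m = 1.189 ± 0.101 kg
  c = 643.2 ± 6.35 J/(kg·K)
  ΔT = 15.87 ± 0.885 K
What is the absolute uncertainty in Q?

Q is a product of powers, so relative uncertainties combine in quadrature:
  (1·δm/m)² = (1×0.0849)² = 0.00722;  (1·δc/c)² = (1×0.00987)² = 9.75e-05;  (1·δΔT/ΔT)² = (1×0.0558)² = 0.00311
δQ/Q = √(0.0104) = 0.102
Q = 12140 J, so δQ = 0.102 × 12140 = 1240 J.

1240 J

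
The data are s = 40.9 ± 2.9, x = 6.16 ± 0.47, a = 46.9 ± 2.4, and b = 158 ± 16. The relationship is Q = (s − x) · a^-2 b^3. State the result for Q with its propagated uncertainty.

62300 ± 20700

Let u = s − x = 34.7. δu = √(δs² + δx²) = √(8.41 + 0.221) = 2.94, so δu/u = 0.0846.
Q is then a monomial in u, a, b:
δQ/Q = √((δu/u)² + (-2·δa/a)² + (3·δb/b)²) = √(0.00715 + 0.0105 + 0.0923) = 0.332
Q = 62300, so δQ = 0.332 × 62300 = 20700.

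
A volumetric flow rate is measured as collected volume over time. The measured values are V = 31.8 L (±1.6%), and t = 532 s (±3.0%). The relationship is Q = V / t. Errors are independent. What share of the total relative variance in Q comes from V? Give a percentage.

22.1%

(δQ/Q)² = (1·δV/V)² + (-1·δt/t)²
  V term: (1×0.0160)² = 0.000256
  t term: (-1×0.0300)² = 0.000900
Total = 0.00116. Share from V = 0.000256/0.00116 = 0.221.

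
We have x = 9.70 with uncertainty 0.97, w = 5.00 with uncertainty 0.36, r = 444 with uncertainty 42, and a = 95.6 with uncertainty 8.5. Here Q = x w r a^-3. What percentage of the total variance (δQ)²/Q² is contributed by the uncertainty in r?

9.39%

(δQ/Q)² = (1·δx/x)² + (1·δw/w)² + (1·δr/r)² + (-3·δa/a)²
  x term: (1×0.100)² = 0.0100
  w term: (1×0.0720)² = 0.00518
  r term: (1×0.0946)² = 0.00895
  a term: (-3×0.0889)² = 0.0711
Total = 0.0953. Share from r = 0.00895/0.0953 = 0.0939.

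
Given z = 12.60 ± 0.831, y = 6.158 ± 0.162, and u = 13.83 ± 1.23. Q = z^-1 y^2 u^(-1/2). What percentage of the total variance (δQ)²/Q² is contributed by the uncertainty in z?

(δQ/Q)² = (-1·δz/z)² + (2·δy/y)² + (−½·δu/u)²
  z term: (-1×0.0660)² = 0.00435
  y term: (2×0.0263)² = 0.00277
  u term: (-0.5×0.0889)² = 0.00198
Total = 0.00910. Share from z = 0.00435/0.00910 = 0.478.

47.8%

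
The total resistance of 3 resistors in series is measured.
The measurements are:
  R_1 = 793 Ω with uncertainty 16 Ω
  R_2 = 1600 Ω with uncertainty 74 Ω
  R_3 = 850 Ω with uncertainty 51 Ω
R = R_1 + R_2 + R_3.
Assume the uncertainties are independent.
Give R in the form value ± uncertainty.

3240 ± 91.3 Ω

Absolute uncertainties add in quadrature for a linear combination:
  (δR_1)² = 256;  (δR_2)² = 5480;  (δR_3)² = 2600
δR = √(8330) = 91.3 Ω
R = 3240 Ω.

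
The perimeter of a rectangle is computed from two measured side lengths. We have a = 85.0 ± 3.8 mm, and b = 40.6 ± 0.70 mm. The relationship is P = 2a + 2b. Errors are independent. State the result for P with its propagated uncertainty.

251 ± 7.73 mm

Each term contributes (cᵢ δxᵢ)² to (δP)²:
  (2·δa)² = 57.8;  (2·δb)² = 1.96
δP = √(59.7) = 7.73 mm
P = 251 mm.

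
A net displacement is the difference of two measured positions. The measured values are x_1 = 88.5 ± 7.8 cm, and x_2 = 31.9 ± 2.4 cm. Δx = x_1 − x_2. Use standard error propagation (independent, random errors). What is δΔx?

Sums and differences: (δΔx)² = Σ (cᵢ δxᵢ)².
  (δx_1)² = 60.8;  (δx_2)² = 5.76
δΔx = √(66.6) = 8.16 cm

8.16 cm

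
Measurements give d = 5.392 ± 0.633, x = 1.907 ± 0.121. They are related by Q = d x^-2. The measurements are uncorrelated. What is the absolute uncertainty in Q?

Since Q is a product/quotient, work with relative uncertainties:
  (1·δd/d)² = (1×0.117)² = 0.0138;  (-2·δx/x)² = (-2×0.0635)² = 0.0161
δQ/Q = √(0.0299) = 0.173
Q = 1.483, so δQ = 0.173 × 1.483 = 0.256.

0.256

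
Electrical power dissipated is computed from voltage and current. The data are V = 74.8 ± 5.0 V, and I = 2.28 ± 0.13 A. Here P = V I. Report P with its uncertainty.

Relative error in a monomial: (δP/P)² = Σ (nᵢ · δxᵢ/xᵢ)².
  (1·δV/V)² = (1×0.0668)² = 0.00447;  (1·δI/I)² = (1×0.0570)² = 0.00325
δP/P = √(0.00772) = 0.0879
P = 171 W, so δP = 0.0879 × 171 = 15.0 W.

171 ± 15.0 W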